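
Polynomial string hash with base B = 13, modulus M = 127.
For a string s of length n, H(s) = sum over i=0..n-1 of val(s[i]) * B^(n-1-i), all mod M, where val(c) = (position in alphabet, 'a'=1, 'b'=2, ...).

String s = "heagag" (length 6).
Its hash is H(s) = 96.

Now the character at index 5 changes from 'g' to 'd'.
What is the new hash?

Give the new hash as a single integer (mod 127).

Answer: 93

Derivation:
val('g') = 7, val('d') = 4
Position k = 5, exponent = n-1-k = 0
B^0 mod M = 13^0 mod 127 = 1
Delta = (4 - 7) * 1 mod 127 = 124
New hash = (96 + 124) mod 127 = 93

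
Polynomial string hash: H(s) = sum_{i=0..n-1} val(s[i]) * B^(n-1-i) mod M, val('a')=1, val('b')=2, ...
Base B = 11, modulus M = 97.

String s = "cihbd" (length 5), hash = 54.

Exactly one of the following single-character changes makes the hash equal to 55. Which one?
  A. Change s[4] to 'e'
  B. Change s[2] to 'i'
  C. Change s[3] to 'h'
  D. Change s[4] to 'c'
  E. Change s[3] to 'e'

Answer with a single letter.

Option A: s[4]='d'->'e', delta=(5-4)*11^0 mod 97 = 1, hash=54+1 mod 97 = 55 <-- target
Option B: s[2]='h'->'i', delta=(9-8)*11^2 mod 97 = 24, hash=54+24 mod 97 = 78
Option C: s[3]='b'->'h', delta=(8-2)*11^1 mod 97 = 66, hash=54+66 mod 97 = 23
Option D: s[4]='d'->'c', delta=(3-4)*11^0 mod 97 = 96, hash=54+96 mod 97 = 53
Option E: s[3]='b'->'e', delta=(5-2)*11^1 mod 97 = 33, hash=54+33 mod 97 = 87

Answer: A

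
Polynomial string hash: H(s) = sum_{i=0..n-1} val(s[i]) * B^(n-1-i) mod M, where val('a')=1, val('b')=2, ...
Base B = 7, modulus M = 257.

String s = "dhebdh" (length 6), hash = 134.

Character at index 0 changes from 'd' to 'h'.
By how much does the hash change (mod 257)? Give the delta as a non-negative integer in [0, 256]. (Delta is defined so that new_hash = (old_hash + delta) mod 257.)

Answer: 151

Derivation:
Delta formula: (val(new) - val(old)) * B^(n-1-k) mod M
  val('h') - val('d') = 8 - 4 = 4
  B^(n-1-k) = 7^5 mod 257 = 102
  Delta = 4 * 102 mod 257 = 151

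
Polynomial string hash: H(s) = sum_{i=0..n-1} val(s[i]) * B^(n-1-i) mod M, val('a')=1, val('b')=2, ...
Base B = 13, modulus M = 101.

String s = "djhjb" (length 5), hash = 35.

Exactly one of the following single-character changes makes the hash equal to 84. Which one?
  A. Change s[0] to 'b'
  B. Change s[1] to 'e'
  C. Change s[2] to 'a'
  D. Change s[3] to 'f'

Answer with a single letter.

Option A: s[0]='d'->'b', delta=(2-4)*13^4 mod 101 = 44, hash=35+44 mod 101 = 79
Option B: s[1]='j'->'e', delta=(5-10)*13^3 mod 101 = 24, hash=35+24 mod 101 = 59
Option C: s[2]='h'->'a', delta=(1-8)*13^2 mod 101 = 29, hash=35+29 mod 101 = 64
Option D: s[3]='j'->'f', delta=(6-10)*13^1 mod 101 = 49, hash=35+49 mod 101 = 84 <-- target

Answer: D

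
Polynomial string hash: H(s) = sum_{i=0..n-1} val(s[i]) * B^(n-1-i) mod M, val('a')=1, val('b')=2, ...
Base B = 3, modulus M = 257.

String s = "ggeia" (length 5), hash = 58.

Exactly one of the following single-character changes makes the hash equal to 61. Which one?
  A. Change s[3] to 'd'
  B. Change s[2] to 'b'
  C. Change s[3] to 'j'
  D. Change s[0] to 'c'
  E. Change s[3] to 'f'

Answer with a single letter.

Option A: s[3]='i'->'d', delta=(4-9)*3^1 mod 257 = 242, hash=58+242 mod 257 = 43
Option B: s[2]='e'->'b', delta=(2-5)*3^2 mod 257 = 230, hash=58+230 mod 257 = 31
Option C: s[3]='i'->'j', delta=(10-9)*3^1 mod 257 = 3, hash=58+3 mod 257 = 61 <-- target
Option D: s[0]='g'->'c', delta=(3-7)*3^4 mod 257 = 190, hash=58+190 mod 257 = 248
Option E: s[3]='i'->'f', delta=(6-9)*3^1 mod 257 = 248, hash=58+248 mod 257 = 49

Answer: C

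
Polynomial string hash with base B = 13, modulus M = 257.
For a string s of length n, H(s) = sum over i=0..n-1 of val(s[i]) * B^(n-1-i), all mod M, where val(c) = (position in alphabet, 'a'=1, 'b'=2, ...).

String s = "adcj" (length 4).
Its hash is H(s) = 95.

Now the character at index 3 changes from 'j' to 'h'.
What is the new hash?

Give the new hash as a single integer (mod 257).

Answer: 93

Derivation:
val('j') = 10, val('h') = 8
Position k = 3, exponent = n-1-k = 0
B^0 mod M = 13^0 mod 257 = 1
Delta = (8 - 10) * 1 mod 257 = 255
New hash = (95 + 255) mod 257 = 93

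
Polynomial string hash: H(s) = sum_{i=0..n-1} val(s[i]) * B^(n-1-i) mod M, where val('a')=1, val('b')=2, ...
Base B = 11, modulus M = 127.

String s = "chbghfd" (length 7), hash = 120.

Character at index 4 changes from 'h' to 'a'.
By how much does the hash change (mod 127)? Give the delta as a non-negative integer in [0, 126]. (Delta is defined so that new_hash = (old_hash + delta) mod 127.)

Answer: 42

Derivation:
Delta formula: (val(new) - val(old)) * B^(n-1-k) mod M
  val('a') - val('h') = 1 - 8 = -7
  B^(n-1-k) = 11^2 mod 127 = 121
  Delta = -7 * 121 mod 127 = 42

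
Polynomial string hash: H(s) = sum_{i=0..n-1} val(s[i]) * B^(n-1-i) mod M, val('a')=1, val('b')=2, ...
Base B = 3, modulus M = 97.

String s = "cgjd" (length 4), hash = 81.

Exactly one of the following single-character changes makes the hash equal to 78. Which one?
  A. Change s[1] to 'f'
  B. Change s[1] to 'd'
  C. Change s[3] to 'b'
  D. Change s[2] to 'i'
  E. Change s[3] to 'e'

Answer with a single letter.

Option A: s[1]='g'->'f', delta=(6-7)*3^2 mod 97 = 88, hash=81+88 mod 97 = 72
Option B: s[1]='g'->'d', delta=(4-7)*3^2 mod 97 = 70, hash=81+70 mod 97 = 54
Option C: s[3]='d'->'b', delta=(2-4)*3^0 mod 97 = 95, hash=81+95 mod 97 = 79
Option D: s[2]='j'->'i', delta=(9-10)*3^1 mod 97 = 94, hash=81+94 mod 97 = 78 <-- target
Option E: s[3]='d'->'e', delta=(5-4)*3^0 mod 97 = 1, hash=81+1 mod 97 = 82

Answer: D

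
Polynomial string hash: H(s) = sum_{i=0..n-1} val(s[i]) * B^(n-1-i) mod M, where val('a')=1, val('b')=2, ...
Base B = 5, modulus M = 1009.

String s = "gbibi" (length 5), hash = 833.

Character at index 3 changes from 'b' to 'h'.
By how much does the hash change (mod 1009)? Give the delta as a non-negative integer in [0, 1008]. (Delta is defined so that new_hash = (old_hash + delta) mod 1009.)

Answer: 30

Derivation:
Delta formula: (val(new) - val(old)) * B^(n-1-k) mod M
  val('h') - val('b') = 8 - 2 = 6
  B^(n-1-k) = 5^1 mod 1009 = 5
  Delta = 6 * 5 mod 1009 = 30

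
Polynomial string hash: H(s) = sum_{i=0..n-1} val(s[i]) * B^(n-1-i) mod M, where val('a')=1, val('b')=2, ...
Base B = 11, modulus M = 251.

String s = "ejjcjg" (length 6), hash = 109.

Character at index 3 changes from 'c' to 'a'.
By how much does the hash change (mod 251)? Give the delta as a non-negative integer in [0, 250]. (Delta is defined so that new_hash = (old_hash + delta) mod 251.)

Delta formula: (val(new) - val(old)) * B^(n-1-k) mod M
  val('a') - val('c') = 1 - 3 = -2
  B^(n-1-k) = 11^2 mod 251 = 121
  Delta = -2 * 121 mod 251 = 9

Answer: 9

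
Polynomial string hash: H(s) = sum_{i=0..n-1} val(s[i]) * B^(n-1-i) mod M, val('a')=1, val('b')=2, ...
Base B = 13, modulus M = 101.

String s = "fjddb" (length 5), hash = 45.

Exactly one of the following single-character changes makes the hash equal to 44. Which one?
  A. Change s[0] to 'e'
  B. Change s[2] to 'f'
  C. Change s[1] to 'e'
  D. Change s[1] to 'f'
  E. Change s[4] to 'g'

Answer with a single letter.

Option A: s[0]='f'->'e', delta=(5-6)*13^4 mod 101 = 22, hash=45+22 mod 101 = 67
Option B: s[2]='d'->'f', delta=(6-4)*13^2 mod 101 = 35, hash=45+35 mod 101 = 80
Option C: s[1]='j'->'e', delta=(5-10)*13^3 mod 101 = 24, hash=45+24 mod 101 = 69
Option D: s[1]='j'->'f', delta=(6-10)*13^3 mod 101 = 100, hash=45+100 mod 101 = 44 <-- target
Option E: s[4]='b'->'g', delta=(7-2)*13^0 mod 101 = 5, hash=45+5 mod 101 = 50

Answer: D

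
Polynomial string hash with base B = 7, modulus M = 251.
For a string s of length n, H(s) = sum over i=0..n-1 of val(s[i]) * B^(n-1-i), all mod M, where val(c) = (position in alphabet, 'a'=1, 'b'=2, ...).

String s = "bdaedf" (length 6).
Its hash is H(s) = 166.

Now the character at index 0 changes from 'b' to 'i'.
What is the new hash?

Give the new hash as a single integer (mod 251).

val('b') = 2, val('i') = 9
Position k = 0, exponent = n-1-k = 5
B^5 mod M = 7^5 mod 251 = 241
Delta = (9 - 2) * 241 mod 251 = 181
New hash = (166 + 181) mod 251 = 96

Answer: 96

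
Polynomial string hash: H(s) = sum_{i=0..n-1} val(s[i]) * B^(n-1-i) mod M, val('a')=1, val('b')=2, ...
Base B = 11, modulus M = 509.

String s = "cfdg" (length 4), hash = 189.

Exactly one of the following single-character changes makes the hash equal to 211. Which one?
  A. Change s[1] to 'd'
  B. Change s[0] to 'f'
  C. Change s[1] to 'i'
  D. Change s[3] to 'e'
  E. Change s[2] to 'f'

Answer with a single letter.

Answer: E

Derivation:
Option A: s[1]='f'->'d', delta=(4-6)*11^2 mod 509 = 267, hash=189+267 mod 509 = 456
Option B: s[0]='c'->'f', delta=(6-3)*11^3 mod 509 = 430, hash=189+430 mod 509 = 110
Option C: s[1]='f'->'i', delta=(9-6)*11^2 mod 509 = 363, hash=189+363 mod 509 = 43
Option D: s[3]='g'->'e', delta=(5-7)*11^0 mod 509 = 507, hash=189+507 mod 509 = 187
Option E: s[2]='d'->'f', delta=(6-4)*11^1 mod 509 = 22, hash=189+22 mod 509 = 211 <-- target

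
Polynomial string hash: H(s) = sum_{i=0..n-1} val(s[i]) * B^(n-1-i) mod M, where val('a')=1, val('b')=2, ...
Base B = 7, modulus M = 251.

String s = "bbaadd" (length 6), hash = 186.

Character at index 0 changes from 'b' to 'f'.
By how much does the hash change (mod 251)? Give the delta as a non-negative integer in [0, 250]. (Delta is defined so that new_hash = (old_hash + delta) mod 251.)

Delta formula: (val(new) - val(old)) * B^(n-1-k) mod M
  val('f') - val('b') = 6 - 2 = 4
  B^(n-1-k) = 7^5 mod 251 = 241
  Delta = 4 * 241 mod 251 = 211

Answer: 211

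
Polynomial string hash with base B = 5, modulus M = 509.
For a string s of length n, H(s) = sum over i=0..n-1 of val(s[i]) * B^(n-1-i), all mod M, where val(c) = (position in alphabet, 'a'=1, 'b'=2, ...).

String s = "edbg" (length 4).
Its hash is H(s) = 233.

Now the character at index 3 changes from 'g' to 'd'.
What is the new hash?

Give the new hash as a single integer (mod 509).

Answer: 230

Derivation:
val('g') = 7, val('d') = 4
Position k = 3, exponent = n-1-k = 0
B^0 mod M = 5^0 mod 509 = 1
Delta = (4 - 7) * 1 mod 509 = 506
New hash = (233 + 506) mod 509 = 230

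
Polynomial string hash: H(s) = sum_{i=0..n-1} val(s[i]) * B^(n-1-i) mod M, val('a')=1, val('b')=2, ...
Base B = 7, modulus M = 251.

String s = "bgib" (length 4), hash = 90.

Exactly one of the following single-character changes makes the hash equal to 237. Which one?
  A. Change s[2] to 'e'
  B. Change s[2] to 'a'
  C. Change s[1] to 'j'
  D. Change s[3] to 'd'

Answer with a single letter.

Option A: s[2]='i'->'e', delta=(5-9)*7^1 mod 251 = 223, hash=90+223 mod 251 = 62
Option B: s[2]='i'->'a', delta=(1-9)*7^1 mod 251 = 195, hash=90+195 mod 251 = 34
Option C: s[1]='g'->'j', delta=(10-7)*7^2 mod 251 = 147, hash=90+147 mod 251 = 237 <-- target
Option D: s[3]='b'->'d', delta=(4-2)*7^0 mod 251 = 2, hash=90+2 mod 251 = 92

Answer: C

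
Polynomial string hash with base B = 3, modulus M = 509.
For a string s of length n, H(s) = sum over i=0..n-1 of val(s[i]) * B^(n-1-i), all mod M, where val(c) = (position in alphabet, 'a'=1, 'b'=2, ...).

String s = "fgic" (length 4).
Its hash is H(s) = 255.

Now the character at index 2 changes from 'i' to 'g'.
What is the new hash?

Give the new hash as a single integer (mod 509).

Answer: 249

Derivation:
val('i') = 9, val('g') = 7
Position k = 2, exponent = n-1-k = 1
B^1 mod M = 3^1 mod 509 = 3
Delta = (7 - 9) * 3 mod 509 = 503
New hash = (255 + 503) mod 509 = 249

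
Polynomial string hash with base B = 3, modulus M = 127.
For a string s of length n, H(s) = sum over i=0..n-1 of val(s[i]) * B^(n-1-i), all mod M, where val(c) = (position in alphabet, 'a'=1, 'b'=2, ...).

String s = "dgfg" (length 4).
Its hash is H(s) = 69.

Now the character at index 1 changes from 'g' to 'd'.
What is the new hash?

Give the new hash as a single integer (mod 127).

Answer: 42

Derivation:
val('g') = 7, val('d') = 4
Position k = 1, exponent = n-1-k = 2
B^2 mod M = 3^2 mod 127 = 9
Delta = (4 - 7) * 9 mod 127 = 100
New hash = (69 + 100) mod 127 = 42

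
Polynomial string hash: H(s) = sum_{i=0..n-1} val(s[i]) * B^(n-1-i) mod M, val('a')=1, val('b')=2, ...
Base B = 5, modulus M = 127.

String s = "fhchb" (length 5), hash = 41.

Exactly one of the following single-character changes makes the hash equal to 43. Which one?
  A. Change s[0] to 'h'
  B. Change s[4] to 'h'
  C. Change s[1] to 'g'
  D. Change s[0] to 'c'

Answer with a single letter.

Answer: C

Derivation:
Option A: s[0]='f'->'h', delta=(8-6)*5^4 mod 127 = 107, hash=41+107 mod 127 = 21
Option B: s[4]='b'->'h', delta=(8-2)*5^0 mod 127 = 6, hash=41+6 mod 127 = 47
Option C: s[1]='h'->'g', delta=(7-8)*5^3 mod 127 = 2, hash=41+2 mod 127 = 43 <-- target
Option D: s[0]='f'->'c', delta=(3-6)*5^4 mod 127 = 30, hash=41+30 mod 127 = 71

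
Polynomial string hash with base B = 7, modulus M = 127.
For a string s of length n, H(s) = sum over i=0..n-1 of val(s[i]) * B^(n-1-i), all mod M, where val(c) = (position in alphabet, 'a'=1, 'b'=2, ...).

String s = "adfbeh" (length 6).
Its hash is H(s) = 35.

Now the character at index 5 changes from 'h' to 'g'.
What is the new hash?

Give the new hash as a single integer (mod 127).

val('h') = 8, val('g') = 7
Position k = 5, exponent = n-1-k = 0
B^0 mod M = 7^0 mod 127 = 1
Delta = (7 - 8) * 1 mod 127 = 126
New hash = (35 + 126) mod 127 = 34

Answer: 34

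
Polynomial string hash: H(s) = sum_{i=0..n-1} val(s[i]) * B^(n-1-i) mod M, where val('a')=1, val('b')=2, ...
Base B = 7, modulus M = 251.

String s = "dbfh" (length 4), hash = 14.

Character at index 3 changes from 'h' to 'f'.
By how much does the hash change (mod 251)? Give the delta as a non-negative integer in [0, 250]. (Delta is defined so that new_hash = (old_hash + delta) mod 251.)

Delta formula: (val(new) - val(old)) * B^(n-1-k) mod M
  val('f') - val('h') = 6 - 8 = -2
  B^(n-1-k) = 7^0 mod 251 = 1
  Delta = -2 * 1 mod 251 = 249

Answer: 249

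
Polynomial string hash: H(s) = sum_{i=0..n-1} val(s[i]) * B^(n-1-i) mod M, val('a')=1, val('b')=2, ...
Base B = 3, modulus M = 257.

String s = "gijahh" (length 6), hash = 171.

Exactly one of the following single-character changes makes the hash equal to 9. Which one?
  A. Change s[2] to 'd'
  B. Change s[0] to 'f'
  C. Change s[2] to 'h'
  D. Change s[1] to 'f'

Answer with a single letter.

Option A: s[2]='j'->'d', delta=(4-10)*3^3 mod 257 = 95, hash=171+95 mod 257 = 9 <-- target
Option B: s[0]='g'->'f', delta=(6-7)*3^5 mod 257 = 14, hash=171+14 mod 257 = 185
Option C: s[2]='j'->'h', delta=(8-10)*3^3 mod 257 = 203, hash=171+203 mod 257 = 117
Option D: s[1]='i'->'f', delta=(6-9)*3^4 mod 257 = 14, hash=171+14 mod 257 = 185

Answer: A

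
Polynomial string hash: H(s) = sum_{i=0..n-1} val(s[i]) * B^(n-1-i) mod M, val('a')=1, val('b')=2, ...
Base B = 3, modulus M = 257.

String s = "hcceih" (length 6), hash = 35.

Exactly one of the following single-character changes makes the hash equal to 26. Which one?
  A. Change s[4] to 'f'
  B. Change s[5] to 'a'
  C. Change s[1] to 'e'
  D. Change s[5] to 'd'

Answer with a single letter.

Option A: s[4]='i'->'f', delta=(6-9)*3^1 mod 257 = 248, hash=35+248 mod 257 = 26 <-- target
Option B: s[5]='h'->'a', delta=(1-8)*3^0 mod 257 = 250, hash=35+250 mod 257 = 28
Option C: s[1]='c'->'e', delta=(5-3)*3^4 mod 257 = 162, hash=35+162 mod 257 = 197
Option D: s[5]='h'->'d', delta=(4-8)*3^0 mod 257 = 253, hash=35+253 mod 257 = 31

Answer: A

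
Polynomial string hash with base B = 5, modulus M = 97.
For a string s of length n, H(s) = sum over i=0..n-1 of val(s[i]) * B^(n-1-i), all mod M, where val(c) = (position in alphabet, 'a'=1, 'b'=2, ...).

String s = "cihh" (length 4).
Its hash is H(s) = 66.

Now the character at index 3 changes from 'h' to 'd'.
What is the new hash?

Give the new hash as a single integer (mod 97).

val('h') = 8, val('d') = 4
Position k = 3, exponent = n-1-k = 0
B^0 mod M = 5^0 mod 97 = 1
Delta = (4 - 8) * 1 mod 97 = 93
New hash = (66 + 93) mod 97 = 62

Answer: 62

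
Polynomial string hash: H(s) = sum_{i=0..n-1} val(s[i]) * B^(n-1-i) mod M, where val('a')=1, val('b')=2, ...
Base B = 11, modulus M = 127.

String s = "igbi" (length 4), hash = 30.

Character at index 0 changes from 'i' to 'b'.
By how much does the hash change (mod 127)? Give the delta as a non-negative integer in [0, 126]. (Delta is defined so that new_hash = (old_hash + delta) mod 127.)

Delta formula: (val(new) - val(old)) * B^(n-1-k) mod M
  val('b') - val('i') = 2 - 9 = -7
  B^(n-1-k) = 11^3 mod 127 = 61
  Delta = -7 * 61 mod 127 = 81

Answer: 81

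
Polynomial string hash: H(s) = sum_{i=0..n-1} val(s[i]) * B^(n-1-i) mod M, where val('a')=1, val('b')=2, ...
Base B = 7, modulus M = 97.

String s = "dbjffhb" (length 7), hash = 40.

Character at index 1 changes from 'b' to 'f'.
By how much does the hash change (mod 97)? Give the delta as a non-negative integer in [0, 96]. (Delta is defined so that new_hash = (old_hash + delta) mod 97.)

Answer: 7

Derivation:
Delta formula: (val(new) - val(old)) * B^(n-1-k) mod M
  val('f') - val('b') = 6 - 2 = 4
  B^(n-1-k) = 7^5 mod 97 = 26
  Delta = 4 * 26 mod 97 = 7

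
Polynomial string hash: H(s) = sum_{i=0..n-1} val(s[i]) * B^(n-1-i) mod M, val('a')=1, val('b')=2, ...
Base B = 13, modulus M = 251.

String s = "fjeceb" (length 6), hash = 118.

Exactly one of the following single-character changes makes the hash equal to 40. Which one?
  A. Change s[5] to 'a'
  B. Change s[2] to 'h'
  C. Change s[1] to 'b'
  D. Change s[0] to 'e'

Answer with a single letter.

Option A: s[5]='b'->'a', delta=(1-2)*13^0 mod 251 = 250, hash=118+250 mod 251 = 117
Option B: s[2]='e'->'h', delta=(8-5)*13^3 mod 251 = 65, hash=118+65 mod 251 = 183
Option C: s[1]='j'->'b', delta=(2-10)*13^4 mod 251 = 173, hash=118+173 mod 251 = 40 <-- target
Option D: s[0]='f'->'e', delta=(5-6)*13^5 mod 251 = 187, hash=118+187 mod 251 = 54

Answer: C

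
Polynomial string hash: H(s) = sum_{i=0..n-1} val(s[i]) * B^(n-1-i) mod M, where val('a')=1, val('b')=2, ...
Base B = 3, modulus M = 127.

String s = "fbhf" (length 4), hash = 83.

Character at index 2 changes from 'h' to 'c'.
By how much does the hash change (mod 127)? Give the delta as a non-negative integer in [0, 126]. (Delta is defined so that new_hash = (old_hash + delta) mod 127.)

Answer: 112

Derivation:
Delta formula: (val(new) - val(old)) * B^(n-1-k) mod M
  val('c') - val('h') = 3 - 8 = -5
  B^(n-1-k) = 3^1 mod 127 = 3
  Delta = -5 * 3 mod 127 = 112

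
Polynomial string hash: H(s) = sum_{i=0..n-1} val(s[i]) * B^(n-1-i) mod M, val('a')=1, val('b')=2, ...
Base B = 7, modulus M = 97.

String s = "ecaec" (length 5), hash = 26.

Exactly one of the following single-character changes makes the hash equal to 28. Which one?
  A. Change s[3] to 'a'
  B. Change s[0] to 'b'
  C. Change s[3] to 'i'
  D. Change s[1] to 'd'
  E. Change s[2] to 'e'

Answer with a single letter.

Answer: E

Derivation:
Option A: s[3]='e'->'a', delta=(1-5)*7^1 mod 97 = 69, hash=26+69 mod 97 = 95
Option B: s[0]='e'->'b', delta=(2-5)*7^4 mod 97 = 72, hash=26+72 mod 97 = 1
Option C: s[3]='e'->'i', delta=(9-5)*7^1 mod 97 = 28, hash=26+28 mod 97 = 54
Option D: s[1]='c'->'d', delta=(4-3)*7^3 mod 97 = 52, hash=26+52 mod 97 = 78
Option E: s[2]='a'->'e', delta=(5-1)*7^2 mod 97 = 2, hash=26+2 mod 97 = 28 <-- target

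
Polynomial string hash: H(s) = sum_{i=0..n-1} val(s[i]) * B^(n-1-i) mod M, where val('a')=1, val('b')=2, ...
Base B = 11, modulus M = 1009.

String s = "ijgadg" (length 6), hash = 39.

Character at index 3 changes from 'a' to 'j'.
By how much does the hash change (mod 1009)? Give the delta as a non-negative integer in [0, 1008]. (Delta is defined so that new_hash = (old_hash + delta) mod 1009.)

Answer: 80

Derivation:
Delta formula: (val(new) - val(old)) * B^(n-1-k) mod M
  val('j') - val('a') = 10 - 1 = 9
  B^(n-1-k) = 11^2 mod 1009 = 121
  Delta = 9 * 121 mod 1009 = 80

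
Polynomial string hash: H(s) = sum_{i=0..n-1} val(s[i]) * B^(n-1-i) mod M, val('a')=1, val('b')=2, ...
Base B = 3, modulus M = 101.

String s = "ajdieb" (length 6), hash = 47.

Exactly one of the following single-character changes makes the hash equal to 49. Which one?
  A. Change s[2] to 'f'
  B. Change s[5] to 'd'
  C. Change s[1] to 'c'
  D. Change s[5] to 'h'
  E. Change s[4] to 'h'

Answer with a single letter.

Option A: s[2]='d'->'f', delta=(6-4)*3^3 mod 101 = 54, hash=47+54 mod 101 = 0
Option B: s[5]='b'->'d', delta=(4-2)*3^0 mod 101 = 2, hash=47+2 mod 101 = 49 <-- target
Option C: s[1]='j'->'c', delta=(3-10)*3^4 mod 101 = 39, hash=47+39 mod 101 = 86
Option D: s[5]='b'->'h', delta=(8-2)*3^0 mod 101 = 6, hash=47+6 mod 101 = 53
Option E: s[4]='e'->'h', delta=(8-5)*3^1 mod 101 = 9, hash=47+9 mod 101 = 56

Answer: B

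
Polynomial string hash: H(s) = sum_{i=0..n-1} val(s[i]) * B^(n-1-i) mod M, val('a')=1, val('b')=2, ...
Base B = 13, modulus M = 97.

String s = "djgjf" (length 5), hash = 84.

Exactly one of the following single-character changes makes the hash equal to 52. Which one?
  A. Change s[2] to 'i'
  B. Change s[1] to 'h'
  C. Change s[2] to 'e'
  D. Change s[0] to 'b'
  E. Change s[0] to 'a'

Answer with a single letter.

Answer: E

Derivation:
Option A: s[2]='g'->'i', delta=(9-7)*13^2 mod 97 = 47, hash=84+47 mod 97 = 34
Option B: s[1]='j'->'h', delta=(8-10)*13^3 mod 97 = 68, hash=84+68 mod 97 = 55
Option C: s[2]='g'->'e', delta=(5-7)*13^2 mod 97 = 50, hash=84+50 mod 97 = 37
Option D: s[0]='d'->'b', delta=(2-4)*13^4 mod 97 = 11, hash=84+11 mod 97 = 95
Option E: s[0]='d'->'a', delta=(1-4)*13^4 mod 97 = 65, hash=84+65 mod 97 = 52 <-- target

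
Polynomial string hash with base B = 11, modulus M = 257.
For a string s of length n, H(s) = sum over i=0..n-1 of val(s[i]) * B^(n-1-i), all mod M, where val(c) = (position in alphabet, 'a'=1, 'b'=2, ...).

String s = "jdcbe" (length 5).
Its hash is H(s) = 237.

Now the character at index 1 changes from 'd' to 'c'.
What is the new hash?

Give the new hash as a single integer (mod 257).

val('d') = 4, val('c') = 3
Position k = 1, exponent = n-1-k = 3
B^3 mod M = 11^3 mod 257 = 46
Delta = (3 - 4) * 46 mod 257 = 211
New hash = (237 + 211) mod 257 = 191

Answer: 191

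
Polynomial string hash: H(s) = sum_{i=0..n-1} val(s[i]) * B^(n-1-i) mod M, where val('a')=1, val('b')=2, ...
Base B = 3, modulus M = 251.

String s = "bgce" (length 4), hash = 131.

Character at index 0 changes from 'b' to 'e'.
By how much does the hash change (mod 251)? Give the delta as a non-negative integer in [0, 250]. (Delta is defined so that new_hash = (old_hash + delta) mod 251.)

Delta formula: (val(new) - val(old)) * B^(n-1-k) mod M
  val('e') - val('b') = 5 - 2 = 3
  B^(n-1-k) = 3^3 mod 251 = 27
  Delta = 3 * 27 mod 251 = 81

Answer: 81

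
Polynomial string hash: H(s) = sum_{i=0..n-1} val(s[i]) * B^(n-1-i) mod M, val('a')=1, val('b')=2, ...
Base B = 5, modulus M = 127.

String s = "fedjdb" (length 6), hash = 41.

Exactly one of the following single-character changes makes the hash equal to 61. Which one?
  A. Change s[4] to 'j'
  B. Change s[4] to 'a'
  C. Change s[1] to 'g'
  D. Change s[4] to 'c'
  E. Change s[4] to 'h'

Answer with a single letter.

Answer: E

Derivation:
Option A: s[4]='d'->'j', delta=(10-4)*5^1 mod 127 = 30, hash=41+30 mod 127 = 71
Option B: s[4]='d'->'a', delta=(1-4)*5^1 mod 127 = 112, hash=41+112 mod 127 = 26
Option C: s[1]='e'->'g', delta=(7-5)*5^4 mod 127 = 107, hash=41+107 mod 127 = 21
Option D: s[4]='d'->'c', delta=(3-4)*5^1 mod 127 = 122, hash=41+122 mod 127 = 36
Option E: s[4]='d'->'h', delta=(8-4)*5^1 mod 127 = 20, hash=41+20 mod 127 = 61 <-- target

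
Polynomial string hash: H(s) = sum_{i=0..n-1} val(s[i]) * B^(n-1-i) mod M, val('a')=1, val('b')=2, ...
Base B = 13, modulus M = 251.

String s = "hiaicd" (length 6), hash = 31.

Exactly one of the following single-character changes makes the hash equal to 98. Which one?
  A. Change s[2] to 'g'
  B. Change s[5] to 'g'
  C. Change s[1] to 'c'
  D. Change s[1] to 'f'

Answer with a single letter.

Answer: C

Derivation:
Option A: s[2]='a'->'g', delta=(7-1)*13^3 mod 251 = 130, hash=31+130 mod 251 = 161
Option B: s[5]='d'->'g', delta=(7-4)*13^0 mod 251 = 3, hash=31+3 mod 251 = 34
Option C: s[1]='i'->'c', delta=(3-9)*13^4 mod 251 = 67, hash=31+67 mod 251 = 98 <-- target
Option D: s[1]='i'->'f', delta=(6-9)*13^4 mod 251 = 159, hash=31+159 mod 251 = 190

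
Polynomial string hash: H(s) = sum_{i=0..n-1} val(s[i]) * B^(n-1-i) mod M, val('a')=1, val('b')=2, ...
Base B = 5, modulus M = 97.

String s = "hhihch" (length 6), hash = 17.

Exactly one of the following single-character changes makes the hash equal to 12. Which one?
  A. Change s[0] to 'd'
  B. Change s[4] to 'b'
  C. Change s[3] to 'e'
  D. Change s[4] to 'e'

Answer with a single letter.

Option A: s[0]='h'->'d', delta=(4-8)*5^5 mod 97 = 13, hash=17+13 mod 97 = 30
Option B: s[4]='c'->'b', delta=(2-3)*5^1 mod 97 = 92, hash=17+92 mod 97 = 12 <-- target
Option C: s[3]='h'->'e', delta=(5-8)*5^2 mod 97 = 22, hash=17+22 mod 97 = 39
Option D: s[4]='c'->'e', delta=(5-3)*5^1 mod 97 = 10, hash=17+10 mod 97 = 27

Answer: B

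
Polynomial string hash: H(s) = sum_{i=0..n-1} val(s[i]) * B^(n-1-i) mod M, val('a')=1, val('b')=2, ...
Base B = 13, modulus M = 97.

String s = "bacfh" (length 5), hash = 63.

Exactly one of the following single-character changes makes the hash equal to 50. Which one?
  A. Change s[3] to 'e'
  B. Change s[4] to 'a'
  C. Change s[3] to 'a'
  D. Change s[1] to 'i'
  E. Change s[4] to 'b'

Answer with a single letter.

Option A: s[3]='f'->'e', delta=(5-6)*13^1 mod 97 = 84, hash=63+84 mod 97 = 50 <-- target
Option B: s[4]='h'->'a', delta=(1-8)*13^0 mod 97 = 90, hash=63+90 mod 97 = 56
Option C: s[3]='f'->'a', delta=(1-6)*13^1 mod 97 = 32, hash=63+32 mod 97 = 95
Option D: s[1]='a'->'i', delta=(9-1)*13^3 mod 97 = 19, hash=63+19 mod 97 = 82
Option E: s[4]='h'->'b', delta=(2-8)*13^0 mod 97 = 91, hash=63+91 mod 97 = 57

Answer: A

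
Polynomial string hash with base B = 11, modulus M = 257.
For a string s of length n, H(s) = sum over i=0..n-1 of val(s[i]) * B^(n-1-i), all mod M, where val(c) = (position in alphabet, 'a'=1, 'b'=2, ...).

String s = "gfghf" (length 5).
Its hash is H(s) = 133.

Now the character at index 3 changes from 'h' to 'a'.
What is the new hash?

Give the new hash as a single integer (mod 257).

Answer: 56

Derivation:
val('h') = 8, val('a') = 1
Position k = 3, exponent = n-1-k = 1
B^1 mod M = 11^1 mod 257 = 11
Delta = (1 - 8) * 11 mod 257 = 180
New hash = (133 + 180) mod 257 = 56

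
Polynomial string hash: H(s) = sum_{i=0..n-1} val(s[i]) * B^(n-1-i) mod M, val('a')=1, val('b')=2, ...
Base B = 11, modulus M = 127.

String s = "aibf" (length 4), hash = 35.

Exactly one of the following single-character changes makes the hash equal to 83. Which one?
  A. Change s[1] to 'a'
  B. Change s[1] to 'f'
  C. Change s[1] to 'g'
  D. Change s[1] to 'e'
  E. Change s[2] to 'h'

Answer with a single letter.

Option A: s[1]='i'->'a', delta=(1-9)*11^2 mod 127 = 48, hash=35+48 mod 127 = 83 <-- target
Option B: s[1]='i'->'f', delta=(6-9)*11^2 mod 127 = 18, hash=35+18 mod 127 = 53
Option C: s[1]='i'->'g', delta=(7-9)*11^2 mod 127 = 12, hash=35+12 mod 127 = 47
Option D: s[1]='i'->'e', delta=(5-9)*11^2 mod 127 = 24, hash=35+24 mod 127 = 59
Option E: s[2]='b'->'h', delta=(8-2)*11^1 mod 127 = 66, hash=35+66 mod 127 = 101

Answer: A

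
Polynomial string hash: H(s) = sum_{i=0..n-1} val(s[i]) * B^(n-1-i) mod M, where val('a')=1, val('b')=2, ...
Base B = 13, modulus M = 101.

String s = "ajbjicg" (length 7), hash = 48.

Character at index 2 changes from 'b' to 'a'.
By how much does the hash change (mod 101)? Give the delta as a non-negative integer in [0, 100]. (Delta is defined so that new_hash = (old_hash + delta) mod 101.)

Answer: 22

Derivation:
Delta formula: (val(new) - val(old)) * B^(n-1-k) mod M
  val('a') - val('b') = 1 - 2 = -1
  B^(n-1-k) = 13^4 mod 101 = 79
  Delta = -1 * 79 mod 101 = 22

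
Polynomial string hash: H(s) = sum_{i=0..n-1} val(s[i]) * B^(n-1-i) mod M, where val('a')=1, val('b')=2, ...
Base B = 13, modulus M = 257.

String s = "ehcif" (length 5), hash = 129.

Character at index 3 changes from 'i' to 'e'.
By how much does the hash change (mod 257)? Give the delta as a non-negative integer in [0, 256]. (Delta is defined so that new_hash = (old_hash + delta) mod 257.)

Answer: 205

Derivation:
Delta formula: (val(new) - val(old)) * B^(n-1-k) mod M
  val('e') - val('i') = 5 - 9 = -4
  B^(n-1-k) = 13^1 mod 257 = 13
  Delta = -4 * 13 mod 257 = 205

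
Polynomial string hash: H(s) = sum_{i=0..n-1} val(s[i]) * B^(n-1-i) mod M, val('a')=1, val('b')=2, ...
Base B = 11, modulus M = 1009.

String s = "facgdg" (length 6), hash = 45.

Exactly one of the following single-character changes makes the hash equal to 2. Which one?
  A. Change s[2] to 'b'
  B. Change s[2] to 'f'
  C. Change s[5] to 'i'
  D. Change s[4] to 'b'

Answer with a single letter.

Answer: B

Derivation:
Option A: s[2]='c'->'b', delta=(2-3)*11^3 mod 1009 = 687, hash=45+687 mod 1009 = 732
Option B: s[2]='c'->'f', delta=(6-3)*11^3 mod 1009 = 966, hash=45+966 mod 1009 = 2 <-- target
Option C: s[5]='g'->'i', delta=(9-7)*11^0 mod 1009 = 2, hash=45+2 mod 1009 = 47
Option D: s[4]='d'->'b', delta=(2-4)*11^1 mod 1009 = 987, hash=45+987 mod 1009 = 23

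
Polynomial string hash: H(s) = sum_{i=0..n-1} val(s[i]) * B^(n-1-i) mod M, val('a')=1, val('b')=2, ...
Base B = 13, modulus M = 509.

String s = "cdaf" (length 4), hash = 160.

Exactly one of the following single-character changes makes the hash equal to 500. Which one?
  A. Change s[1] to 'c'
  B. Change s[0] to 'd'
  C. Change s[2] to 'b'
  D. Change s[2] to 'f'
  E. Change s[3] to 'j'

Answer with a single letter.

Answer: A

Derivation:
Option A: s[1]='d'->'c', delta=(3-4)*13^2 mod 509 = 340, hash=160+340 mod 509 = 500 <-- target
Option B: s[0]='c'->'d', delta=(4-3)*13^3 mod 509 = 161, hash=160+161 mod 509 = 321
Option C: s[2]='a'->'b', delta=(2-1)*13^1 mod 509 = 13, hash=160+13 mod 509 = 173
Option D: s[2]='a'->'f', delta=(6-1)*13^1 mod 509 = 65, hash=160+65 mod 509 = 225
Option E: s[3]='f'->'j', delta=(10-6)*13^0 mod 509 = 4, hash=160+4 mod 509 = 164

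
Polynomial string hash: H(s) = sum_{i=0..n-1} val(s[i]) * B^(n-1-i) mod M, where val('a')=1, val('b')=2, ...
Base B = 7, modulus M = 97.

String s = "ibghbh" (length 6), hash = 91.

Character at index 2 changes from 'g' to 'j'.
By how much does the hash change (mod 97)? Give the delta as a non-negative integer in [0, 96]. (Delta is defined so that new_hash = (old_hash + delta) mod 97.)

Delta formula: (val(new) - val(old)) * B^(n-1-k) mod M
  val('j') - val('g') = 10 - 7 = 3
  B^(n-1-k) = 7^3 mod 97 = 52
  Delta = 3 * 52 mod 97 = 59

Answer: 59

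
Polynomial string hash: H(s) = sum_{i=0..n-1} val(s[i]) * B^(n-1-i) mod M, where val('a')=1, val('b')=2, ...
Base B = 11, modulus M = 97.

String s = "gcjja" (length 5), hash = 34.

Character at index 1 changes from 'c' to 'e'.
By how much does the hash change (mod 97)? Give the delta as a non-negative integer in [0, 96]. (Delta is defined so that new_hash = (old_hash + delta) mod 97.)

Delta formula: (val(new) - val(old)) * B^(n-1-k) mod M
  val('e') - val('c') = 5 - 3 = 2
  B^(n-1-k) = 11^3 mod 97 = 70
  Delta = 2 * 70 mod 97 = 43

Answer: 43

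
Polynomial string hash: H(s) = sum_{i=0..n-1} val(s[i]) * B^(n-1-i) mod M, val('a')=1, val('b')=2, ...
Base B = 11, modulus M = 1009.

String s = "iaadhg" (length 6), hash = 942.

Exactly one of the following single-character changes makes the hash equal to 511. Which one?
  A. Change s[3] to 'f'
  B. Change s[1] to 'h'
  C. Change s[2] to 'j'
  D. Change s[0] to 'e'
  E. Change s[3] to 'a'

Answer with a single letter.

Answer: B

Derivation:
Option A: s[3]='d'->'f', delta=(6-4)*11^2 mod 1009 = 242, hash=942+242 mod 1009 = 175
Option B: s[1]='a'->'h', delta=(8-1)*11^4 mod 1009 = 578, hash=942+578 mod 1009 = 511 <-- target
Option C: s[2]='a'->'j', delta=(10-1)*11^3 mod 1009 = 880, hash=942+880 mod 1009 = 813
Option D: s[0]='i'->'e', delta=(5-9)*11^5 mod 1009 = 547, hash=942+547 mod 1009 = 480
Option E: s[3]='d'->'a', delta=(1-4)*11^2 mod 1009 = 646, hash=942+646 mod 1009 = 579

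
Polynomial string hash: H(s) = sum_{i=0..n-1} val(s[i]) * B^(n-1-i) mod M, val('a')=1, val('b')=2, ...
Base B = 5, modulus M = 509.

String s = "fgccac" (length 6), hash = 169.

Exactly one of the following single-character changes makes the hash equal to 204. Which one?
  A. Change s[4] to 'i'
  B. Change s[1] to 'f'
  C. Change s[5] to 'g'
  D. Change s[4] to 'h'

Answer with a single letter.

Answer: D

Derivation:
Option A: s[4]='a'->'i', delta=(9-1)*5^1 mod 509 = 40, hash=169+40 mod 509 = 209
Option B: s[1]='g'->'f', delta=(6-7)*5^4 mod 509 = 393, hash=169+393 mod 509 = 53
Option C: s[5]='c'->'g', delta=(7-3)*5^0 mod 509 = 4, hash=169+4 mod 509 = 173
Option D: s[4]='a'->'h', delta=(8-1)*5^1 mod 509 = 35, hash=169+35 mod 509 = 204 <-- target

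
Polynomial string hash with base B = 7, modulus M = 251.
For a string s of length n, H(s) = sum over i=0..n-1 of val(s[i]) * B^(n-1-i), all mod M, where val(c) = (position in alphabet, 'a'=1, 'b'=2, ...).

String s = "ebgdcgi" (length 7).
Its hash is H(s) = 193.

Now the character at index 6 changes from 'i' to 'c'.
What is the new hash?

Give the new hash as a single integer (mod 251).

Answer: 187

Derivation:
val('i') = 9, val('c') = 3
Position k = 6, exponent = n-1-k = 0
B^0 mod M = 7^0 mod 251 = 1
Delta = (3 - 9) * 1 mod 251 = 245
New hash = (193 + 245) mod 251 = 187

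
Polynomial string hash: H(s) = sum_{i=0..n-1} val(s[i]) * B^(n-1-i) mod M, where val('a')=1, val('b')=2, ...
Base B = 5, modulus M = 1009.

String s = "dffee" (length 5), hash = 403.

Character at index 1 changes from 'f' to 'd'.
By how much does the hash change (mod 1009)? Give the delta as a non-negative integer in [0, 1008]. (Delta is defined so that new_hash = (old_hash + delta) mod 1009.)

Delta formula: (val(new) - val(old)) * B^(n-1-k) mod M
  val('d') - val('f') = 4 - 6 = -2
  B^(n-1-k) = 5^3 mod 1009 = 125
  Delta = -2 * 125 mod 1009 = 759

Answer: 759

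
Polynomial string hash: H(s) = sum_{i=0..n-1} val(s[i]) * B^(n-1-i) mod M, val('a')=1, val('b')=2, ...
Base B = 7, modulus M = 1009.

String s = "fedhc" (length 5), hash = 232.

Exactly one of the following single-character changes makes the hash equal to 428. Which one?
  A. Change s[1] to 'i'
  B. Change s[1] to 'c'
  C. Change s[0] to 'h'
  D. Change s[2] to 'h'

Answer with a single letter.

Option A: s[1]='e'->'i', delta=(9-5)*7^3 mod 1009 = 363, hash=232+363 mod 1009 = 595
Option B: s[1]='e'->'c', delta=(3-5)*7^3 mod 1009 = 323, hash=232+323 mod 1009 = 555
Option C: s[0]='f'->'h', delta=(8-6)*7^4 mod 1009 = 766, hash=232+766 mod 1009 = 998
Option D: s[2]='d'->'h', delta=(8-4)*7^2 mod 1009 = 196, hash=232+196 mod 1009 = 428 <-- target

Answer: D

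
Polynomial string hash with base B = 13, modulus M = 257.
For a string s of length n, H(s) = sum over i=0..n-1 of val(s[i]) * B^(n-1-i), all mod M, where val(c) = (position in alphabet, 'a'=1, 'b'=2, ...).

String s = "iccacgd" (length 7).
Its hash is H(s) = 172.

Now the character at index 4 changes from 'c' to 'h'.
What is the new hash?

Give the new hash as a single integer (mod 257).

Answer: 246

Derivation:
val('c') = 3, val('h') = 8
Position k = 4, exponent = n-1-k = 2
B^2 mod M = 13^2 mod 257 = 169
Delta = (8 - 3) * 169 mod 257 = 74
New hash = (172 + 74) mod 257 = 246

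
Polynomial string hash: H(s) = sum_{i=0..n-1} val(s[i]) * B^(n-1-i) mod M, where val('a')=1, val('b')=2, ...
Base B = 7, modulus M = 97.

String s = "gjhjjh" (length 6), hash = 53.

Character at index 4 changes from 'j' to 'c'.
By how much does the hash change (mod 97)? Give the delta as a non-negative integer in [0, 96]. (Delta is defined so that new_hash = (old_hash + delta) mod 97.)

Delta formula: (val(new) - val(old)) * B^(n-1-k) mod M
  val('c') - val('j') = 3 - 10 = -7
  B^(n-1-k) = 7^1 mod 97 = 7
  Delta = -7 * 7 mod 97 = 48

Answer: 48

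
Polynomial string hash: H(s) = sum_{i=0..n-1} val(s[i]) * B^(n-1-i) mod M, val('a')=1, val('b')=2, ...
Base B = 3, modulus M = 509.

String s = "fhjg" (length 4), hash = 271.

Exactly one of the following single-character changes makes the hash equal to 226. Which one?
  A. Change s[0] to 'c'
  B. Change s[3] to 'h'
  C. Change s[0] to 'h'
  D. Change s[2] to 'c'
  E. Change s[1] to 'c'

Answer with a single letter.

Option A: s[0]='f'->'c', delta=(3-6)*3^3 mod 509 = 428, hash=271+428 mod 509 = 190
Option B: s[3]='g'->'h', delta=(8-7)*3^0 mod 509 = 1, hash=271+1 mod 509 = 272
Option C: s[0]='f'->'h', delta=(8-6)*3^3 mod 509 = 54, hash=271+54 mod 509 = 325
Option D: s[2]='j'->'c', delta=(3-10)*3^1 mod 509 = 488, hash=271+488 mod 509 = 250
Option E: s[1]='h'->'c', delta=(3-8)*3^2 mod 509 = 464, hash=271+464 mod 509 = 226 <-- target

Answer: E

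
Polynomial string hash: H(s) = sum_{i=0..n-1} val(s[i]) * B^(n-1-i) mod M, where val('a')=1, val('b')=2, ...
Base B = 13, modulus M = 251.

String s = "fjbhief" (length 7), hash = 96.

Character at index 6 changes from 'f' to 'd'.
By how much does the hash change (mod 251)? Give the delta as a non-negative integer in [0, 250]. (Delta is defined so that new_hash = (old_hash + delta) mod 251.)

Answer: 249

Derivation:
Delta formula: (val(new) - val(old)) * B^(n-1-k) mod M
  val('d') - val('f') = 4 - 6 = -2
  B^(n-1-k) = 13^0 mod 251 = 1
  Delta = -2 * 1 mod 251 = 249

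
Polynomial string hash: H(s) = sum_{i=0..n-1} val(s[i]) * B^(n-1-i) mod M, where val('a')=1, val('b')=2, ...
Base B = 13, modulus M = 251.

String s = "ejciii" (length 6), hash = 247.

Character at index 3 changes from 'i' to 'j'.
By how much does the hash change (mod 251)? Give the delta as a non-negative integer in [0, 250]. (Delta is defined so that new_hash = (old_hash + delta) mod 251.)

Delta formula: (val(new) - val(old)) * B^(n-1-k) mod M
  val('j') - val('i') = 10 - 9 = 1
  B^(n-1-k) = 13^2 mod 251 = 169
  Delta = 1 * 169 mod 251 = 169

Answer: 169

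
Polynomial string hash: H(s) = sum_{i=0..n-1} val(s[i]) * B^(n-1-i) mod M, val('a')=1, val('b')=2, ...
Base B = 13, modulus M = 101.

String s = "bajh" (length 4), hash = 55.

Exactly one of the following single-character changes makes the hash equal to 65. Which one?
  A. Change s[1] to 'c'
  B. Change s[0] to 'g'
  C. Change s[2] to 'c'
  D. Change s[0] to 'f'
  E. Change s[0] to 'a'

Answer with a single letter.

Answer: C

Derivation:
Option A: s[1]='a'->'c', delta=(3-1)*13^2 mod 101 = 35, hash=55+35 mod 101 = 90
Option B: s[0]='b'->'g', delta=(7-2)*13^3 mod 101 = 77, hash=55+77 mod 101 = 31
Option C: s[2]='j'->'c', delta=(3-10)*13^1 mod 101 = 10, hash=55+10 mod 101 = 65 <-- target
Option D: s[0]='b'->'f', delta=(6-2)*13^3 mod 101 = 1, hash=55+1 mod 101 = 56
Option E: s[0]='b'->'a', delta=(1-2)*13^3 mod 101 = 25, hash=55+25 mod 101 = 80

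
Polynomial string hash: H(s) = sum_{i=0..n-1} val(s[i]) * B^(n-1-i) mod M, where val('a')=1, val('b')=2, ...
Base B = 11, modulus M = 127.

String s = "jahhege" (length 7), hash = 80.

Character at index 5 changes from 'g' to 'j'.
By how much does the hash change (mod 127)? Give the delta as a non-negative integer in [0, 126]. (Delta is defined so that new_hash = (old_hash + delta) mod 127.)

Answer: 33

Derivation:
Delta formula: (val(new) - val(old)) * B^(n-1-k) mod M
  val('j') - val('g') = 10 - 7 = 3
  B^(n-1-k) = 11^1 mod 127 = 11
  Delta = 3 * 11 mod 127 = 33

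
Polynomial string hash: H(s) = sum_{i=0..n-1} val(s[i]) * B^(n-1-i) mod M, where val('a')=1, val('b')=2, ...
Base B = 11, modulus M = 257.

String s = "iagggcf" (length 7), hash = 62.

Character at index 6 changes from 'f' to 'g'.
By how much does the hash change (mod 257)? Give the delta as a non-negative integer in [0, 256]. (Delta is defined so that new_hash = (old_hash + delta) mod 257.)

Answer: 1

Derivation:
Delta formula: (val(new) - val(old)) * B^(n-1-k) mod M
  val('g') - val('f') = 7 - 6 = 1
  B^(n-1-k) = 11^0 mod 257 = 1
  Delta = 1 * 1 mod 257 = 1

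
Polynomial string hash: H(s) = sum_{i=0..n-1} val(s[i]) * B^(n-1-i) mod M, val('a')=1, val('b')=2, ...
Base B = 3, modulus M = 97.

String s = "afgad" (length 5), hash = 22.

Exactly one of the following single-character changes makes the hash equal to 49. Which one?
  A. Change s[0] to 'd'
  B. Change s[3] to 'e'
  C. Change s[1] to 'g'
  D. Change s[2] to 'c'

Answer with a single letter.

Answer: C

Derivation:
Option A: s[0]='a'->'d', delta=(4-1)*3^4 mod 97 = 49, hash=22+49 mod 97 = 71
Option B: s[3]='a'->'e', delta=(5-1)*3^1 mod 97 = 12, hash=22+12 mod 97 = 34
Option C: s[1]='f'->'g', delta=(7-6)*3^3 mod 97 = 27, hash=22+27 mod 97 = 49 <-- target
Option D: s[2]='g'->'c', delta=(3-7)*3^2 mod 97 = 61, hash=22+61 mod 97 = 83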